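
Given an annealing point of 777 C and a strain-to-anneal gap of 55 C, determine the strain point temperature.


Strain point = annealing point - difference:
  T_strain = 777 - 55 = 722 C

722 C


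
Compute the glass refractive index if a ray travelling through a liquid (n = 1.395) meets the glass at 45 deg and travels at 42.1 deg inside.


Apply Snell's law: n1 * sin(theta1) = n2 * sin(theta2)
  n2 = n1 * sin(theta1) / sin(theta2)
  sin(45) = 0.707107
  sin(42.1) = 0.670427
  n2 = 1.395 * 0.707107 / 0.670427 = 1.4713

1.4713


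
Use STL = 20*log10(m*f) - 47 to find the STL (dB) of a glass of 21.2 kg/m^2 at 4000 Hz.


Mass law: STL = 20 * log10(m * f) - 47
  m * f = 21.2 * 4000 = 84800
  log10(84800) = 4.9284
  STL = 20 * 4.9284 - 47 = 98.568 - 47 = 51.6 dB

51.6 dB


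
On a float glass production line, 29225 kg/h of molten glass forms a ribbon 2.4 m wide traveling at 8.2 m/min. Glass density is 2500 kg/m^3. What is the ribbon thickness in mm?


Ribbon cross-section from mass balance:
  Volume rate = throughput / density = 29225 / 2500 = 11.69 m^3/h
  thickness = volume rate / (speed * 60 * width), i.e.
  thickness = throughput / (60 * speed * width * density) * 1000
  thickness = 29225 / (60 * 8.2 * 2.4 * 2500) * 1000 = 9.9 mm

9.9 mm


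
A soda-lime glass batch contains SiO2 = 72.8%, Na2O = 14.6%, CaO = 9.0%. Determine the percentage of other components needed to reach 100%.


Sum the three major oxides:
  SiO2 + Na2O + CaO = 72.8 + 14.6 + 9.0 = 96.4%
Subtract from 100%:
  Others = 100 - 96.4 = 3.6%

3.6%


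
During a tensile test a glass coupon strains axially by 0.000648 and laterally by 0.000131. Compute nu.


Poisson's ratio: nu = lateral strain / axial strain
  nu = 0.000131 / 0.000648 = 0.2022

0.2022


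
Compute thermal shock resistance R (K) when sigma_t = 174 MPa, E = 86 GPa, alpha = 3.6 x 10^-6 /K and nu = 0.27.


Thermal shock resistance: R = sigma * (1 - nu) / (E * alpha)
  Numerator = 174 * (1 - 0.27) = 127.02
  Denominator = 86 * 1000 * (3.6 x 10^-6) = 0.3096
  R = 127.02 / 0.3096 = 410.3 K

410.3 K


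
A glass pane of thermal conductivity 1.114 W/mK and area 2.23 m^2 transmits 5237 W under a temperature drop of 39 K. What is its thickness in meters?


Fourier's law: t = k * A * dT / Q
  t = 1.114 * 2.23 * 39 / 5237
  t = 96.88458 / 5237 = 0.0185 m

0.0185 m


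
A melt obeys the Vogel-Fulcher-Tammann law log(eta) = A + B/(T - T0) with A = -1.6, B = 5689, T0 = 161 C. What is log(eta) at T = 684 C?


VFT equation: log(eta) = A + B / (T - T0)
  T - T0 = 684 - 161 = 523
  B / (T - T0) = 5689 / 523 = 10.878
  log(eta) = -1.6 + 10.878 = 9.278

9.278


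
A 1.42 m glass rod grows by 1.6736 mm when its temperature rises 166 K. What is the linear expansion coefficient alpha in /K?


Rearrange dL = alpha * L0 * dT for alpha:
  alpha = dL / (L0 * dT)
  alpha = (1.6736 / 1000) / (1.42 * 166) = 0.0000071 /K = 7.1 x 10^-6 /K

7.1 x 10^-6 /K


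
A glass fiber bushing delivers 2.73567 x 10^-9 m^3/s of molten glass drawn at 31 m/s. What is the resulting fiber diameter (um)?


Cross-sectional area from continuity:
  A = Q / v = 2.73567 x 10^-9 / 31 = 8.824742 x 10^-11 m^2
Diameter from circular cross-section:
  d = sqrt(4A / pi) * 10^6 (m -> um)
  d = sqrt(4 * 8.824742 x 10^-11 / pi) * 10^6 = 10.6 um

10.6 um


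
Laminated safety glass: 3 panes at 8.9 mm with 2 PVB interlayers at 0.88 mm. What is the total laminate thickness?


Total thickness = glass contribution + PVB contribution
  Glass: 3 * 8.9 = 26.7 mm
  PVB: 2 * 0.88 = 1.76 mm
  Total = 26.7 + 1.76 = 28.46 mm

28.46 mm


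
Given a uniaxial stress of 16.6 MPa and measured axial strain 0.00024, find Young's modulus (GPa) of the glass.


Young's modulus: E = stress / strain
  E = 16.6 MPa / 0.00024 = 69166.67 MPa
Convert to GPa: 69166.67 / 1000 = 69.17 GPa

69.17 GPa


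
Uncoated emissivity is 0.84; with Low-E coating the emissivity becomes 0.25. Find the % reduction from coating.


Percentage reduction = (1 - coated/uncoated) * 100
  Ratio = 0.25 / 0.84 = 0.2976
  Reduction = (1 - 0.2976) * 100 = 70.2%

70.2%


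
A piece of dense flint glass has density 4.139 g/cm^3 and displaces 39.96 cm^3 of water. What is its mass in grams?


Rearrange rho = m / V:
  m = rho * V
  m = 4.139 * 39.96 = 165.394 g

165.394 g


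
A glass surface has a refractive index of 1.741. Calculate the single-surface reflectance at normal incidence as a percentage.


Fresnel reflectance at normal incidence:
  R = ((n - 1)/(n + 1))^2
  (n - 1)/(n + 1) = (1.741 - 1)/(1.741 + 1) = 0.270339
  R = 0.270339^2 = 0.0730832
  R(%) = 0.0730832 * 100 = 7.308%

7.308%


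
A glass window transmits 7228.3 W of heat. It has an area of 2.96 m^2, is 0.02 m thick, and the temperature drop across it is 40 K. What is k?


Fourier's law rearranged: k = Q * t / (A * dT)
  Numerator = 7228.3 * 0.02 = 144.566
  Denominator = 2.96 * 40 = 118.4
  k = 144.566 / 118.4 = 1.221 W/mK

1.221 W/mK


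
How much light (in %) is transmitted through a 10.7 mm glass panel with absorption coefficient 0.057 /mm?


Beer-Lambert law: T = exp(-alpha * thickness)
  exponent = -0.057 * 10.7 = -0.6099
  T = exp(-0.6099) = 0.5434
  Percentage = 0.5434 * 100 = 54.34%

54.34%


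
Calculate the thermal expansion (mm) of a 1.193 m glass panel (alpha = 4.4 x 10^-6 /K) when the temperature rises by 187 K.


Thermal expansion formula: dL = alpha * L0 * dT
  dL = (4.4 x 10^-6) * 1.193 * 187 = 0.0009816 m
Convert to mm: 0.0009816 * 1000 = 0.9816 mm

0.9816 mm


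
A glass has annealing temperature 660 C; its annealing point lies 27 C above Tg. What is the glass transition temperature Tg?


Rearrange T_anneal = Tg + offset for Tg:
  Tg = T_anneal - offset = 660 - 27 = 633 C

633 C


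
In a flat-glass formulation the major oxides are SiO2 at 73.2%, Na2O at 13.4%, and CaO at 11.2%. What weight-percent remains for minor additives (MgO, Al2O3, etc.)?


Sum the three major oxides:
  SiO2 + Na2O + CaO = 73.2 + 13.4 + 11.2 = 97.8%
Subtract from 100%:
  Others = 100 - 97.8 = 2.2%

2.2%


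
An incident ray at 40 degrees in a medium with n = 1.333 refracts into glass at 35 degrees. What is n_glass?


Apply Snell's law: n1 * sin(theta1) = n2 * sin(theta2)
  n2 = n1 * sin(theta1) / sin(theta2)
  sin(40) = 0.642788
  sin(35) = 0.573576
  n2 = 1.333 * 0.642788 / 0.573576 = 1.4938

1.4938


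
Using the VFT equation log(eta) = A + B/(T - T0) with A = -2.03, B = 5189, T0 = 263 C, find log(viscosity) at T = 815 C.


VFT equation: log(eta) = A + B / (T - T0)
  T - T0 = 815 - 263 = 552
  B / (T - T0) = 5189 / 552 = 9.4
  log(eta) = -2.03 + 9.4 = 7.37

7.37


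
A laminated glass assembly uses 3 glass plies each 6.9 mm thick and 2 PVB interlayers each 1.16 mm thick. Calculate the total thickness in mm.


Total thickness = glass contribution + PVB contribution
  Glass: 3 * 6.9 = 20.7 mm
  PVB: 2 * 1.16 = 2.32 mm
  Total = 20.7 + 2.32 = 23.02 mm

23.02 mm


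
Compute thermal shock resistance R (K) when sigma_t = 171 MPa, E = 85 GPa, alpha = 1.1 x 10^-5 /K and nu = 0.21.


Thermal shock resistance: R = sigma * (1 - nu) / (E * alpha)
  Numerator = 171 * (1 - 0.21) = 135.09
  Denominator = 85 * 1000 * (1.1 x 10^-5) = 0.935
  R = 135.09 / 0.935 = 144.5 K

144.5 K


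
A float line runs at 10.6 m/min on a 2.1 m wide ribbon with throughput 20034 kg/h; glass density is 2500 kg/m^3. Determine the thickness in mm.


Ribbon cross-section from mass balance:
  Volume rate = throughput / density = 20034 / 2500 = 8.0136 m^3/h
  thickness = volume rate / (speed * 60 * width), i.e.
  thickness = throughput / (60 * speed * width * density) * 1000
  thickness = 20034 / (60 * 10.6 * 2.1 * 2500) * 1000 = 6.0 mm

6.0 mm


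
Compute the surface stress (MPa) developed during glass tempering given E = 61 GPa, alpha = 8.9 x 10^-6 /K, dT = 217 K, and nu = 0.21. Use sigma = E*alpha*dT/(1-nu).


Tempering stress: sigma = E * alpha * dT / (1 - nu)
  E (MPa) = 61 * 1000 = 61000
  Numerator = 61000 * (8.9 x 10^-6) * 217 = 117.8093
  Denominator = 1 - 0.21 = 0.79
  sigma = 117.8093 / 0.79 = 149.1 MPa

149.1 MPa


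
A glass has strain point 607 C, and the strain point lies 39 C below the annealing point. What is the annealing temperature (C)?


T_anneal = T_strain + gap:
  T_anneal = 607 + 39 = 646 C

646 C


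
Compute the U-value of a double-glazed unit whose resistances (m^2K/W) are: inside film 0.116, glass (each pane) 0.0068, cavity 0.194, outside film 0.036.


Total thermal resistance (series):
  R_total = R_in + R_glass + R_air + R_glass + R_out
  R_total = 0.116 + 0.0068 + 0.194 + 0.0068 + 0.036 = 0.3596 m^2K/W
U-value = 1 / R_total = 1 / 0.3596 = 2.781 W/m^2K

2.781 W/m^2K


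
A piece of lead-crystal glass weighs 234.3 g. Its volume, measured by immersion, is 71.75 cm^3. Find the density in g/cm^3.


Use the definition of density:
  rho = mass / volume
  rho = 234.3 / 71.75 = 3.266 g/cm^3

3.266 g/cm^3


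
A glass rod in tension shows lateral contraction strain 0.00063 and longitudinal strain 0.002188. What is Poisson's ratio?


Poisson's ratio: nu = lateral strain / axial strain
  nu = 0.00063 / 0.002188 = 0.2879

0.2879


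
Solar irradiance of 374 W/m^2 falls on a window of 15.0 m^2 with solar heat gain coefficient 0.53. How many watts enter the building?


Solar heat gain: Q = Area * SHGC * Irradiance
  Q = 15.0 * 0.53 * 374 = 2973.3 W

2973.3 W


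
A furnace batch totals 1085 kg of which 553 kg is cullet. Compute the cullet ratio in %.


Cullet ratio = (cullet mass / total batch mass) * 100
  Ratio = 553 / 1085 * 100 = 50.97%

50.97%


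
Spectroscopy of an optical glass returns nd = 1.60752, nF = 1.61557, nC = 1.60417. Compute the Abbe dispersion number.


Abbe number formula: Vd = (nd - 1) / (nF - nC)
  nd - 1 = 1.60752 - 1 = 0.60752
  nF - nC = 1.61557 - 1.60417 = 0.0114
  Vd = 0.60752 / 0.0114 = 53.29

53.29


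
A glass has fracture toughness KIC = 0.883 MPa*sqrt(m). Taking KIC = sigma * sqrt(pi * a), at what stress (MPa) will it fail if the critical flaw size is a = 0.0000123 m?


Rearrange KIC = sigma * sqrt(pi * a):
  sigma = KIC / sqrt(pi * a)
  sqrt(pi * 0.0000123) = 0.006216
  sigma = 0.883 / 0.006216 = 142.05 MPa

142.05 MPa


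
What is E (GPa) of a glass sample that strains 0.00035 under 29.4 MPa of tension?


Young's modulus: E = stress / strain
  E = 29.4 MPa / 0.00035 = 84000 MPa
Convert to GPa: 84000 / 1000 = 84.0 GPa

84.0 GPa


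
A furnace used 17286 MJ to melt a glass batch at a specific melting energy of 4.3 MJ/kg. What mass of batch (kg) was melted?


Rearrange E = m * s for m:
  m = E / s
  m = 17286 / 4.3 = 4020.0 kg

4020.0 kg


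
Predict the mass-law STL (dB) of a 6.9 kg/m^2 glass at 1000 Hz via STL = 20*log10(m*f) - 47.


Mass law: STL = 20 * log10(m * f) - 47
  m * f = 6.9 * 1000 = 6900
  log10(6900) = 3.83885
  STL = 20 * 3.83885 - 47 = 76.777 - 47 = 29.8 dB

29.8 dB


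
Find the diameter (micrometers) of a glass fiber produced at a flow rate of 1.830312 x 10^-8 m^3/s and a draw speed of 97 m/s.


Cross-sectional area from continuity:
  A = Q / v = 1.830312 x 10^-8 / 97 = 1.88692 x 10^-10 m^2
Diameter from circular cross-section:
  d = sqrt(4A / pi) * 10^6 (m -> um)
  d = sqrt(4 * 1.88692 x 10^-10 / pi) * 10^6 = 15.5 um

15.5 um


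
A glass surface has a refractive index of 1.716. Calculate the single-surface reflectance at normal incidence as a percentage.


Fresnel reflectance at normal incidence:
  R = ((n - 1)/(n + 1))^2
  (n - 1)/(n + 1) = (1.716 - 1)/(1.716 + 1) = 0.263623
  R = 0.263623^2 = 0.0694971
  R(%) = 0.0694971 * 100 = 6.95%

6.95%


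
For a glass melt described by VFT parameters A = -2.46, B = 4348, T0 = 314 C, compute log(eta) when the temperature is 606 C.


VFT equation: log(eta) = A + B / (T - T0)
  T - T0 = 606 - 314 = 292
  B / (T - T0) = 4348 / 292 = 14.89
  log(eta) = -2.46 + 14.89 = 12.43

12.43


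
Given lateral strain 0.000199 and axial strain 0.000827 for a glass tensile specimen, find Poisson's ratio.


Poisson's ratio: nu = lateral strain / axial strain
  nu = 0.000199 / 0.000827 = 0.2406

0.2406


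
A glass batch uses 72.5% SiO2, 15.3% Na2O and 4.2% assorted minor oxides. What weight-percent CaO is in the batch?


Pieces sum to 100%:
  CaO = 100 - (SiO2 + Na2O + others)
  CaO = 100 - (72.5 + 15.3 + 4.2) = 8.0%

8.0%


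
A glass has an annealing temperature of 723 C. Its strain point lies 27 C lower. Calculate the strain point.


Strain point = annealing point - difference:
  T_strain = 723 - 27 = 696 C

696 C


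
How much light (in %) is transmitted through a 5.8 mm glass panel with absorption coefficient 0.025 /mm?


Beer-Lambert law: T = exp(-alpha * thickness)
  exponent = -0.025 * 5.8 = -0.145
  T = exp(-0.145) = 0.865
  Percentage = 0.865 * 100 = 86.5%

86.5%


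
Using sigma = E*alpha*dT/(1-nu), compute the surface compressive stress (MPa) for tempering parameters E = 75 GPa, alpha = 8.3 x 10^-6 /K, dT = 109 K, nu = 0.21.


Tempering stress: sigma = E * alpha * dT / (1 - nu)
  E (MPa) = 75 * 1000 = 75000
  Numerator = 75000 * (8.3 x 10^-6) * 109 = 67.8525
  Denominator = 1 - 0.21 = 0.79
  sigma = 67.8525 / 0.79 = 85.9 MPa

85.9 MPa


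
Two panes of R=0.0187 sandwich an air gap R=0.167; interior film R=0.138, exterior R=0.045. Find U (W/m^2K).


Total thermal resistance (series):
  R_total = R_in + R_glass + R_air + R_glass + R_out
  R_total = 0.138 + 0.0187 + 0.167 + 0.0187 + 0.045 = 0.3874 m^2K/W
U-value = 1 / R_total = 1 / 0.3874 = 2.581 W/m^2K

2.581 W/m^2K


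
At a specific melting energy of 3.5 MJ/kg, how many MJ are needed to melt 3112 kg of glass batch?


Total energy = mass * specific energy
  E = 3112 * 3.5 = 10892 MJ

10892 MJ


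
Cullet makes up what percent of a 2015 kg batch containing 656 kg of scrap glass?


Cullet ratio = (cullet mass / total batch mass) * 100
  Ratio = 656 / 2015 * 100 = 32.56%

32.56%


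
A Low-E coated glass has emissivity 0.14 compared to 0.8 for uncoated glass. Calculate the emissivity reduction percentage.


Percentage reduction = (1 - coated/uncoated) * 100
  Ratio = 0.14 / 0.8 = 0.175
  Reduction = (1 - 0.175) * 100 = 82.5%

82.5%


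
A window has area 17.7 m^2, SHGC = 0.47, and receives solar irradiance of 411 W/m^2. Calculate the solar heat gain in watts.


Solar heat gain: Q = Area * SHGC * Irradiance
  Q = 17.7 * 0.47 * 411 = 3419.1 W

3419.1 W


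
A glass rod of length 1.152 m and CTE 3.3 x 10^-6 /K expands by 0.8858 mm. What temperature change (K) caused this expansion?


Rearrange dL = alpha * L0 * dT for dT:
  dT = dL / (alpha * L0)
  dL (m) = 0.8858 / 1000 = 0.0008858
  dT = 0.0008858 / ((3.3 x 10^-6) * 1.152) = 233.0 K

233.0 K


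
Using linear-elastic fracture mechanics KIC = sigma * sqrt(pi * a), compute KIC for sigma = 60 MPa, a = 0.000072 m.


Fracture toughness: KIC = sigma * sqrt(pi * a)
  pi * a = pi * 0.000072 = 0.000226195
  sqrt(pi * a) = 0.01504
  KIC = 60 * 0.01504 = 0.902 MPa*sqrt(m)

0.902 MPa*sqrt(m)


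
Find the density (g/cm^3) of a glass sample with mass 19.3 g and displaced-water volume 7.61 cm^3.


Use the definition of density:
  rho = mass / volume
  rho = 19.3 / 7.61 = 2.536 g/cm^3

2.536 g/cm^3


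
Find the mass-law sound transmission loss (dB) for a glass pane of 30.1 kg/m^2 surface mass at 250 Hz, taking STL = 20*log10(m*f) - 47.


Mass law: STL = 20 * log10(m * f) - 47
  m * f = 30.1 * 250 = 7525
  log10(7525) = 3.87651
  STL = 20 * 3.87651 - 47 = 77.5302 - 47 = 30.5 dB

30.5 dB


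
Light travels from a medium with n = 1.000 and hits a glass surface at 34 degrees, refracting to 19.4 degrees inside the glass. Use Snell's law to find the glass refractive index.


Apply Snell's law: n1 * sin(theta1) = n2 * sin(theta2)
  n2 = n1 * sin(theta1) / sin(theta2)
  sin(34) = 0.559193
  sin(19.4) = 0.332161
  n2 = 1.000 * 0.559193 / 0.332161 = 1.6835

1.6835


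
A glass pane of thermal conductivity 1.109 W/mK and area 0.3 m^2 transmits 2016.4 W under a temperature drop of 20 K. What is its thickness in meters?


Fourier's law: t = k * A * dT / Q
  t = 1.109 * 0.3 * 20 / 2016.4
  t = 6.654 / 2016.4 = 0.0033 m

0.0033 m


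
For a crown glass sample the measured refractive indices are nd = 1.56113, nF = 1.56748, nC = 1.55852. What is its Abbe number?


Abbe number formula: Vd = (nd - 1) / (nF - nC)
  nd - 1 = 1.56113 - 1 = 0.56113
  nF - nC = 1.56748 - 1.55852 = 0.00896
  Vd = 0.56113 / 0.00896 = 62.63

62.63


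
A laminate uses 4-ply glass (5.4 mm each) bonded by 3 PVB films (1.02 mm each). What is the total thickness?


Total thickness = glass contribution + PVB contribution
  Glass: 4 * 5.4 = 21.6 mm
  PVB: 3 * 1.02 = 3.06 mm
  Total = 21.6 + 3.06 = 24.66 mm

24.66 mm


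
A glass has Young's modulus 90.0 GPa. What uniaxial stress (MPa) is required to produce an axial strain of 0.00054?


Rearrange E = sigma / epsilon:
  sigma = E * epsilon
  E (MPa) = 90.0 * 1000 = 90000
  sigma = 90000 * 0.00054 = 48.6 MPa

48.6 MPa


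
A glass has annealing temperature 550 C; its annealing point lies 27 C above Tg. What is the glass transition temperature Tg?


Rearrange T_anneal = Tg + offset for Tg:
  Tg = T_anneal - offset = 550 - 27 = 523 C

523 C


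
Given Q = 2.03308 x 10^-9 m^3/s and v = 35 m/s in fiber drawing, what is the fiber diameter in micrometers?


Cross-sectional area from continuity:
  A = Q / v = 2.03308 x 10^-9 / 35 = 5.8088 x 10^-11 m^2
Diameter from circular cross-section:
  d = sqrt(4A / pi) * 10^6 (m -> um)
  d = sqrt(4 * 5.8088 x 10^-11 / pi) * 10^6 = 8.6 um

8.6 um


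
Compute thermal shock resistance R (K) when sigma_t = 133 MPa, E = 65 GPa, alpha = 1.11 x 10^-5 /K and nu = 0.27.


Thermal shock resistance: R = sigma * (1 - nu) / (E * alpha)
  Numerator = 133 * (1 - 0.27) = 97.09
  Denominator = 65 * 1000 * (1.11 x 10^-5) = 0.7215
  R = 97.09 / 0.7215 = 134.6 K

134.6 K


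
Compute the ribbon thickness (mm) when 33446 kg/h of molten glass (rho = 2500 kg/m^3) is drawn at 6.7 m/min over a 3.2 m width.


Ribbon cross-section from mass balance:
  Volume rate = throughput / density = 33446 / 2500 = 13.3784 m^3/h
  thickness = volume rate / (speed * 60 * width), i.e.
  thickness = throughput / (60 * speed * width * density) * 1000
  thickness = 33446 / (60 * 6.7 * 3.2 * 2500) * 1000 = 10.4 mm

10.4 mm


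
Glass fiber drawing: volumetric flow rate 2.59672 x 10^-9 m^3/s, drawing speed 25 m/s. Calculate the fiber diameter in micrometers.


Cross-sectional area from continuity:
  A = Q / v = 2.59672 x 10^-9 / 25 = 1.038688 x 10^-10 m^2
Diameter from circular cross-section:
  d = sqrt(4A / pi) * 10^6 (m -> um)
  d = sqrt(4 * 1.038688 x 10^-10 / pi) * 10^6 = 11.5 um

11.5 um


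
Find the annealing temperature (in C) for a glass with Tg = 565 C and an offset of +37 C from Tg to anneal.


The annealing temperature is Tg plus the offset:
  T_anneal = 565 + 37 = 602 C

602 C


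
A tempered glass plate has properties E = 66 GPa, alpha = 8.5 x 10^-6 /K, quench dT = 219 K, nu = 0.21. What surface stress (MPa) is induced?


Tempering stress: sigma = E * alpha * dT / (1 - nu)
  E (MPa) = 66 * 1000 = 66000
  Numerator = 66000 * (8.5 x 10^-6) * 219 = 122.859
  Denominator = 1 - 0.21 = 0.79
  sigma = 122.859 / 0.79 = 155.5 MPa

155.5 MPa


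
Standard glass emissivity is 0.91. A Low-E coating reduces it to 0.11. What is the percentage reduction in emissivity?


Percentage reduction = (1 - coated/uncoated) * 100
  Ratio = 0.11 / 0.91 = 0.1209
  Reduction = (1 - 0.1209) * 100 = 87.9%

87.9%


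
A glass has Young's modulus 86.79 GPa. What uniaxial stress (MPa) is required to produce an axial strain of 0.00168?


Rearrange E = sigma / epsilon:
  sigma = E * epsilon
  E (MPa) = 86.79 * 1000 = 86790
  sigma = 86790 * 0.00168 = 145.81 MPa

145.81 MPa


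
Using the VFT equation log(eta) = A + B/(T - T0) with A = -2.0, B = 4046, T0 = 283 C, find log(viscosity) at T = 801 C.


VFT equation: log(eta) = A + B / (T - T0)
  T - T0 = 801 - 283 = 518
  B / (T - T0) = 4046 / 518 = 7.811
  log(eta) = -2.0 + 7.811 = 5.811

5.811


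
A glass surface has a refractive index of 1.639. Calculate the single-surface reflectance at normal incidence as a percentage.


Fresnel reflectance at normal incidence:
  R = ((n - 1)/(n + 1))^2
  (n - 1)/(n + 1) = (1.639 - 1)/(1.639 + 1) = 0.242137
  R = 0.242137^2 = 0.0586303
  R(%) = 0.0586303 * 100 = 5.863%

5.863%


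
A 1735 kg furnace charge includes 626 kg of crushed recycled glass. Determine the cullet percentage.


Cullet ratio = (cullet mass / total batch mass) * 100
  Ratio = 626 / 1735 * 100 = 36.08%

36.08%


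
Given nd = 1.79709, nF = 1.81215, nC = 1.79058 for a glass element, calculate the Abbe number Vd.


Abbe number formula: Vd = (nd - 1) / (nF - nC)
  nd - 1 = 1.79709 - 1 = 0.79709
  nF - nC = 1.81215 - 1.79058 = 0.02157
  Vd = 0.79709 / 0.02157 = 36.95

36.95


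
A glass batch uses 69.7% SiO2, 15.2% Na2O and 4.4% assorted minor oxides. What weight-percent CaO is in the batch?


Pieces sum to 100%:
  CaO = 100 - (SiO2 + Na2O + others)
  CaO = 100 - (69.7 + 15.2 + 4.4) = 10.7%

10.7%


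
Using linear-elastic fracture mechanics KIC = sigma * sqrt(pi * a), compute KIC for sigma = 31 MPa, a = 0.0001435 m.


Fracture toughness: KIC = sigma * sqrt(pi * a)
  pi * a = pi * 0.0001435 = 0.000450819
  sqrt(pi * a) = 0.021232
  KIC = 31 * 0.021232 = 0.658 MPa*sqrt(m)

0.658 MPa*sqrt(m)


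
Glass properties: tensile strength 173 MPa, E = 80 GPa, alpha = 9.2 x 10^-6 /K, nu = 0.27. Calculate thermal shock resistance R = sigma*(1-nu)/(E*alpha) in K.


Thermal shock resistance: R = sigma * (1 - nu) / (E * alpha)
  Numerator = 173 * (1 - 0.27) = 126.29
  Denominator = 80 * 1000 * (9.2 x 10^-6) = 0.736
  R = 126.29 / 0.736 = 171.6 K

171.6 K


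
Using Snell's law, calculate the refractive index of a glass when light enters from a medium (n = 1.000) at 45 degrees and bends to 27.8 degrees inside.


Apply Snell's law: n1 * sin(theta1) = n2 * sin(theta2)
  n2 = n1 * sin(theta1) / sin(theta2)
  sin(45) = 0.707107
  sin(27.8) = 0.466387
  n2 = 1.000 * 0.707107 / 0.466387 = 1.5161

1.5161


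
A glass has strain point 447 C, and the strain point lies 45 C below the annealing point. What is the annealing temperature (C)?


T_anneal = T_strain + gap:
  T_anneal = 447 + 45 = 492 C

492 C


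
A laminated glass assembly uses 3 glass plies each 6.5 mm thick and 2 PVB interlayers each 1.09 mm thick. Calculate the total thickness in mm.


Total thickness = glass contribution + PVB contribution
  Glass: 3 * 6.5 = 19.5 mm
  PVB: 2 * 1.09 = 2.18 mm
  Total = 19.5 + 2.18 = 21.68 mm

21.68 mm


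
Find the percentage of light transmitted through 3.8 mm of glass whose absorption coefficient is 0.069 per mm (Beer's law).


Beer-Lambert law: T = exp(-alpha * thickness)
  exponent = -0.069 * 3.8 = -0.2622
  T = exp(-0.2622) = 0.7694
  Percentage = 0.7694 * 100 = 76.94%

76.94%


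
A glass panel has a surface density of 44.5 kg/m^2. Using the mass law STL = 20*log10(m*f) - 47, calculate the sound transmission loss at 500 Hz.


Mass law: STL = 20 * log10(m * f) - 47
  m * f = 44.5 * 500 = 22250
  log10(22250) = 4.34733
  STL = 20 * 4.34733 - 47 = 86.9466 - 47 = 39.9 dB

39.9 dB


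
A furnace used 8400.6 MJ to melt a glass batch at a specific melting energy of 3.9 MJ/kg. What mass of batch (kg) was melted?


Rearrange E = m * s for m:
  m = E / s
  m = 8400.6 / 3.9 = 2154.0 kg

2154.0 kg


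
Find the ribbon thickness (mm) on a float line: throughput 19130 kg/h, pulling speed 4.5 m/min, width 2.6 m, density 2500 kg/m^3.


Ribbon cross-section from mass balance:
  Volume rate = throughput / density = 19130 / 2500 = 7.652 m^3/h
  thickness = volume rate / (speed * 60 * width), i.e.
  thickness = throughput / (60 * speed * width * density) * 1000
  thickness = 19130 / (60 * 4.5 * 2.6 * 2500) * 1000 = 10.9 mm

10.9 mm


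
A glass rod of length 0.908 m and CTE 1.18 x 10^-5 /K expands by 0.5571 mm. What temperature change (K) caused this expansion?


Rearrange dL = alpha * L0 * dT for dT:
  dT = dL / (alpha * L0)
  dL (m) = 0.5571 / 1000 = 0.0005571
  dT = 0.0005571 / ((1.18 x 10^-5) * 0.908) = 52.0 K

52.0 K


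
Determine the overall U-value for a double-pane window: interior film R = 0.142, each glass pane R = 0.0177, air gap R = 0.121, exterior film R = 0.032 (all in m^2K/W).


Total thermal resistance (series):
  R_total = R_in + R_glass + R_air + R_glass + R_out
  R_total = 0.142 + 0.0177 + 0.121 + 0.0177 + 0.032 = 0.3304 m^2K/W
U-value = 1 / R_total = 1 / 0.3304 = 3.027 W/m^2K

3.027 W/m^2K


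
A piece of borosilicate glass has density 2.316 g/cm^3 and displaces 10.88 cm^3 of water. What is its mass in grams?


Rearrange rho = m / V:
  m = rho * V
  m = 2.316 * 10.88 = 25.198 g

25.198 g


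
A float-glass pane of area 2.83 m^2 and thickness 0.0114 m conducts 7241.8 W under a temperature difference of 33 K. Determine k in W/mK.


Fourier's law rearranged: k = Q * t / (A * dT)
  Numerator = 7241.8 * 0.0114 = 82.55652
  Denominator = 2.83 * 33 = 93.39
  k = 82.55652 / 93.39 = 0.884 W/mK

0.884 W/mK


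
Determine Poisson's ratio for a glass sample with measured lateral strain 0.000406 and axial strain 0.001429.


Poisson's ratio: nu = lateral strain / axial strain
  nu = 0.000406 / 0.001429 = 0.2841

0.2841


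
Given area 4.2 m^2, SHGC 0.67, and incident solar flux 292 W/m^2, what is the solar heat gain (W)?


Solar heat gain: Q = Area * SHGC * Irradiance
  Q = 4.2 * 0.67 * 292 = 821.7 W

821.7 W


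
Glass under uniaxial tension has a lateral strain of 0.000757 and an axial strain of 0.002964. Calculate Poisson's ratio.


Poisson's ratio: nu = lateral strain / axial strain
  nu = 0.000757 / 0.002964 = 0.2554

0.2554


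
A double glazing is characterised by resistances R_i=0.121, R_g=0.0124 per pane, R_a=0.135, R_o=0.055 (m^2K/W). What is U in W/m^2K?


Total thermal resistance (series):
  R_total = R_in + R_glass + R_air + R_glass + R_out
  R_total = 0.121 + 0.0124 + 0.135 + 0.0124 + 0.055 = 0.3358 m^2K/W
U-value = 1 / R_total = 1 / 0.3358 = 2.978 W/m^2K

2.978 W/m^2K


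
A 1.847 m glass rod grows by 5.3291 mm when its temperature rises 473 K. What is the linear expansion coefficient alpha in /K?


Rearrange dL = alpha * L0 * dT for alpha:
  alpha = dL / (L0 * dT)
  alpha = (5.3291 / 1000) / (1.847 * 473) = 0.0000061 /K = 6.1 x 10^-6 /K

6.1 x 10^-6 /K


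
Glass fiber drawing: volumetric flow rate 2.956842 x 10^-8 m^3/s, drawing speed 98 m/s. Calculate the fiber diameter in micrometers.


Cross-sectional area from continuity:
  A = Q / v = 2.956842 x 10^-8 / 98 = 3.017186 x 10^-10 m^2
Diameter from circular cross-section:
  d = sqrt(4A / pi) * 10^6 (m -> um)
  d = sqrt(4 * 3.017186 x 10^-10 / pi) * 10^6 = 19.6 um

19.6 um


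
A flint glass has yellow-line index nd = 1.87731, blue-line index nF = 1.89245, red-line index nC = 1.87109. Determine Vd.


Abbe number formula: Vd = (nd - 1) / (nF - nC)
  nd - 1 = 1.87731 - 1 = 0.87731
  nF - nC = 1.89245 - 1.87109 = 0.02136
  Vd = 0.87731 / 0.02136 = 41.07

41.07


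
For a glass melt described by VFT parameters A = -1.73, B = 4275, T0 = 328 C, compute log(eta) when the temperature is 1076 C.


VFT equation: log(eta) = A + B / (T - T0)
  T - T0 = 1076 - 328 = 748
  B / (T - T0) = 4275 / 748 = 5.715
  log(eta) = -1.73 + 5.715 = 3.985

3.985


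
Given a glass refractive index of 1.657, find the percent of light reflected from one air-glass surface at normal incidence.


Fresnel reflectance at normal incidence:
  R = ((n - 1)/(n + 1))^2
  (n - 1)/(n + 1) = (1.657 - 1)/(1.657 + 1) = 0.247271
  R = 0.247271^2 = 0.0611429
  R(%) = 0.0611429 * 100 = 6.114%

6.114%


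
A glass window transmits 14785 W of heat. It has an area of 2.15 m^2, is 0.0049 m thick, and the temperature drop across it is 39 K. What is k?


Fourier's law rearranged: k = Q * t / (A * dT)
  Numerator = 14785 * 0.0049 = 72.4465
  Denominator = 2.15 * 39 = 83.85
  k = 72.4465 / 83.85 = 0.864 W/mK

0.864 W/mK


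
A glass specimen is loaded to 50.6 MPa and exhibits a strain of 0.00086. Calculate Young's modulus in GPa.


Young's modulus: E = stress / strain
  E = 50.6 MPa / 0.00086 = 58837.21 MPa
Convert to GPa: 58837.21 / 1000 = 58.84 GPa

58.84 GPa


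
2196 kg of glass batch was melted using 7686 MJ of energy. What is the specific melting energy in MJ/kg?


Rearrange E = m * s for s:
  s = E / m
  s = 7686 / 2196 = 3.5 MJ/kg

3.5 MJ/kg


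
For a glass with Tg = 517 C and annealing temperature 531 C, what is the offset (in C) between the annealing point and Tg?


Offset = T_anneal - Tg:
  offset = 531 - 517 = 14 C

14 C


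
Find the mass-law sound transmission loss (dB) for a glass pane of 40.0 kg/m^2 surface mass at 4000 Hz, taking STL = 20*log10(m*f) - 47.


Mass law: STL = 20 * log10(m * f) - 47
  m * f = 40.0 * 4000 = 160000
  log10(160000) = 5.20412
  STL = 20 * 5.20412 - 47 = 104.0824 - 47 = 57.1 dB

57.1 dB


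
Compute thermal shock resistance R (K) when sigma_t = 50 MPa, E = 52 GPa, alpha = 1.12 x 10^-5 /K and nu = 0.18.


Thermal shock resistance: R = sigma * (1 - nu) / (E * alpha)
  Numerator = 50 * (1 - 0.18) = 41.0
  Denominator = 52 * 1000 * (1.12 x 10^-5) = 0.5824
  R = 41.0 / 0.5824 = 70.4 K

70.4 K


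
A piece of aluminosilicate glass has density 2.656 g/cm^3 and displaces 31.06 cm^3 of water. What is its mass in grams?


Rearrange rho = m / V:
  m = rho * V
  m = 2.656 * 31.06 = 82.495 g

82.495 g


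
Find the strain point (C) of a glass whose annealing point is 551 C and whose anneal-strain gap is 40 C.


Strain point = annealing point - difference:
  T_strain = 551 - 40 = 511 C

511 C


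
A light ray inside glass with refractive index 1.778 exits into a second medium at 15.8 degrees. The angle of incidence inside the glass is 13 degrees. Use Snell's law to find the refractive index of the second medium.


Apply Snell's law: n1 * sin(theta1) = n2 * sin(theta2)
  n2 = n1 * sin(theta1) / sin(theta2)
  sin(13) = 0.224951
  sin(15.8) = 0.27228
  n2 = 1.778 * 0.224951 / 0.27228 = 1.4689

1.4689


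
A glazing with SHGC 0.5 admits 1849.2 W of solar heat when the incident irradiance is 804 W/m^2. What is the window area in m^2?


Rearrange Q = Area * SHGC * Irradiance:
  Area = Q / (SHGC * Irradiance)
  Area = 1849.2 / (0.5 * 804) = 4.6 m^2

4.6 m^2


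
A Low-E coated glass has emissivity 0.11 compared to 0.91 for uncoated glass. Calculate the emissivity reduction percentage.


Percentage reduction = (1 - coated/uncoated) * 100
  Ratio = 0.11 / 0.91 = 0.1209
  Reduction = (1 - 0.1209) * 100 = 87.9%

87.9%


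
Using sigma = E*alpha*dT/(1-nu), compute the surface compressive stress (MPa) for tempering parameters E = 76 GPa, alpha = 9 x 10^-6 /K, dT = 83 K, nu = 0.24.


Tempering stress: sigma = E * alpha * dT / (1 - nu)
  E (MPa) = 76 * 1000 = 76000
  Numerator = 76000 * (9 x 10^-6) * 83 = 56.772
  Denominator = 1 - 0.24 = 0.76
  sigma = 56.772 / 0.76 = 74.7 MPa

74.7 MPa


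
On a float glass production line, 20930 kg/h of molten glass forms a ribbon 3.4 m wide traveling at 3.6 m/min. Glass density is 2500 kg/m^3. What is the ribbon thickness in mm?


Ribbon cross-section from mass balance:
  Volume rate = throughput / density = 20930 / 2500 = 8.372 m^3/h
  thickness = volume rate / (speed * 60 * width), i.e.
  thickness = throughput / (60 * speed * width * density) * 1000
  thickness = 20930 / (60 * 3.6 * 3.4 * 2500) * 1000 = 11.4 mm

11.4 mm


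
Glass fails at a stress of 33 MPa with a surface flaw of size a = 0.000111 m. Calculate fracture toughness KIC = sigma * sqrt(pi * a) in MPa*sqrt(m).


Fracture toughness: KIC = sigma * sqrt(pi * a)
  pi * a = pi * 0.000111 = 0.000348717
  sqrt(pi * a) = 0.018674
  KIC = 33 * 0.018674 = 0.616 MPa*sqrt(m)

0.616 MPa*sqrt(m)


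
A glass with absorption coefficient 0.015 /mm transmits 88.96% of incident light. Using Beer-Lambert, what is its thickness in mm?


Rearrange T = exp(-alpha * thickness):
  thickness = -ln(T) / alpha
  T = 88.96/100 = 0.8896
  ln(T) = -0.11698
  -ln(T) = 0.11698
  thickness = 0.11698 / 0.015 = 7.8 mm

7.8 mm


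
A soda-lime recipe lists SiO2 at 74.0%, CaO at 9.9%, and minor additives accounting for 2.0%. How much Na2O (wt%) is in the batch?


Pieces sum to 100%:
  Na2O = 100 - (SiO2 + CaO + others)
  Na2O = 100 - (74.0 + 9.9 + 2.0) = 14.1%

14.1%


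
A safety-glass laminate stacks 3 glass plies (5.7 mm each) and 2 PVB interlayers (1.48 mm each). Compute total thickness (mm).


Total thickness = glass contribution + PVB contribution
  Glass: 3 * 5.7 = 17.1 mm
  PVB: 2 * 1.48 = 2.96 mm
  Total = 17.1 + 2.96 = 20.06 mm

20.06 mm


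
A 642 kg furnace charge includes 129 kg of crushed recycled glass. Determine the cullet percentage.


Cullet ratio = (cullet mass / total batch mass) * 100
  Ratio = 129 / 642 * 100 = 20.09%

20.09%


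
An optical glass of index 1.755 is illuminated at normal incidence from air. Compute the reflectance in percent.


Fresnel reflectance at normal incidence:
  R = ((n - 1)/(n + 1))^2
  (n - 1)/(n + 1) = (1.755 - 1)/(1.755 + 1) = 0.274047
  R = 0.274047^2 = 0.0751018
  R(%) = 0.0751018 * 100 = 7.51%

7.51%


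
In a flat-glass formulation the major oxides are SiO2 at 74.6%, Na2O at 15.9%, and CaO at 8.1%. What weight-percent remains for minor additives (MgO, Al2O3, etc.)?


Sum the three major oxides:
  SiO2 + Na2O + CaO = 74.6 + 15.9 + 8.1 = 98.6%
Subtract from 100%:
  Others = 100 - 98.6 = 1.4%

1.4%


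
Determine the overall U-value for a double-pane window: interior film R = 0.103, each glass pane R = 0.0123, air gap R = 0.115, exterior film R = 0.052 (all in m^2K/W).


Total thermal resistance (series):
  R_total = R_in + R_glass + R_air + R_glass + R_out
  R_total = 0.103 + 0.0123 + 0.115 + 0.0123 + 0.052 = 0.2946 m^2K/W
U-value = 1 / R_total = 1 / 0.2946 = 3.394 W/m^2K

3.394 W/m^2K


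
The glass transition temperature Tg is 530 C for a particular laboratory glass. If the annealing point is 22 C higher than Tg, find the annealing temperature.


The annealing temperature is Tg plus the offset:
  T_anneal = 530 + 22 = 552 C

552 C


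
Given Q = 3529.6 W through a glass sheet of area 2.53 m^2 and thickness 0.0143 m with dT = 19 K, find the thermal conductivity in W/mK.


Fourier's law rearranged: k = Q * t / (A * dT)
  Numerator = 3529.6 * 0.0143 = 50.47328
  Denominator = 2.53 * 19 = 48.07
  k = 50.47328 / 48.07 = 1.05 W/mK

1.05 W/mK


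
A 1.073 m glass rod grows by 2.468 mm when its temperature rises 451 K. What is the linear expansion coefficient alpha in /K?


Rearrange dL = alpha * L0 * dT for alpha:
  alpha = dL / (L0 * dT)
  alpha = (2.468 / 1000) / (1.073 * 451) = 0.0000051 /K = 5.1 x 10^-6 /K

5.1 x 10^-6 /K


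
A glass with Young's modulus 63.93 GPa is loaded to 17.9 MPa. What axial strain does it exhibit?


Rearrange E = sigma / epsilon:
  epsilon = sigma / E
  E (MPa) = 63.93 * 1000 = 63930
  epsilon = 17.9 / 63930 = 0.00028

0.00028


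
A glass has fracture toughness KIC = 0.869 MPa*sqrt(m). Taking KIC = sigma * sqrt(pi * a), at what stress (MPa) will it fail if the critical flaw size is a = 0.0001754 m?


Rearrange KIC = sigma * sqrt(pi * a):
  sigma = KIC / sqrt(pi * a)
  sqrt(pi * 0.0001754) = 0.023474
  sigma = 0.869 / 0.023474 = 37.02 MPa

37.02 MPa


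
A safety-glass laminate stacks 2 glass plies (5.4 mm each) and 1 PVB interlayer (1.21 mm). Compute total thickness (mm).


Total thickness = glass contribution + PVB contribution
  Glass: 2 * 5.4 = 10.8 mm
  PVB: 1 * 1.21 = 1.21 mm
  Total = 10.8 + 1.21 = 12.01 mm

12.01 mm


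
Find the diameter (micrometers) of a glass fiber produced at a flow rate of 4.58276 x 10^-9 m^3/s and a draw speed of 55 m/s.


Cross-sectional area from continuity:
  A = Q / v = 4.58276 x 10^-9 / 55 = 8.332291 x 10^-11 m^2
Diameter from circular cross-section:
  d = sqrt(4A / pi) * 10^6 (m -> um)
  d = sqrt(4 * 8.332291 x 10^-11 / pi) * 10^6 = 10.3 um

10.3 um


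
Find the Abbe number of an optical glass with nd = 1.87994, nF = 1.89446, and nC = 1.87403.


Abbe number formula: Vd = (nd - 1) / (nF - nC)
  nd - 1 = 1.87994 - 1 = 0.87994
  nF - nC = 1.89446 - 1.87403 = 0.02043
  Vd = 0.87994 / 0.02043 = 43.07

43.07


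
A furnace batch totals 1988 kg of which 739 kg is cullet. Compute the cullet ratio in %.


Cullet ratio = (cullet mass / total batch mass) * 100
  Ratio = 739 / 1988 * 100 = 37.17%

37.17%


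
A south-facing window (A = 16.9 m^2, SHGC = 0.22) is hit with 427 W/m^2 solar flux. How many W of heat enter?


Solar heat gain: Q = Area * SHGC * Irradiance
  Q = 16.9 * 0.22 * 427 = 1587.6 W

1587.6 W


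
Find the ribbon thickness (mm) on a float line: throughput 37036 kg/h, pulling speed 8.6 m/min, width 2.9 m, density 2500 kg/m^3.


Ribbon cross-section from mass balance:
  Volume rate = throughput / density = 37036 / 2500 = 14.8144 m^3/h
  thickness = volume rate / (speed * 60 * width), i.e.
  thickness = throughput / (60 * speed * width * density) * 1000
  thickness = 37036 / (60 * 8.6 * 2.9 * 2500) * 1000 = 9.9 mm

9.9 mm


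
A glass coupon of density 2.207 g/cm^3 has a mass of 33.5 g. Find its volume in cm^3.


Rearrange rho = m / V:
  V = m / rho
  V = 33.5 / 2.207 = 15.179 cm^3

15.179 cm^3


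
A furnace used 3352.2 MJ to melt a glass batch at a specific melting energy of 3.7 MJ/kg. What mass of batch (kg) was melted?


Rearrange E = m * s for m:
  m = E / s
  m = 3352.2 / 3.7 = 906.0 kg

906.0 kg


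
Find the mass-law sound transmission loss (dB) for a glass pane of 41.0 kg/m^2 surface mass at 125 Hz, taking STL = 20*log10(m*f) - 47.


Mass law: STL = 20 * log10(m * f) - 47
  m * f = 41.0 * 125 = 5125
  log10(5125) = 3.70969
  STL = 20 * 3.70969 - 47 = 74.1938 - 47 = 27.2 dB

27.2 dB


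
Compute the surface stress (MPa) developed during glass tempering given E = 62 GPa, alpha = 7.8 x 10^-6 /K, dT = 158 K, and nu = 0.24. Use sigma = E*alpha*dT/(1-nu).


Tempering stress: sigma = E * alpha * dT / (1 - nu)
  E (MPa) = 62 * 1000 = 62000
  Numerator = 62000 * (7.8 x 10^-6) * 158 = 76.4088
  Denominator = 1 - 0.24 = 0.76
  sigma = 76.4088 / 0.76 = 100.5 MPa

100.5 MPa


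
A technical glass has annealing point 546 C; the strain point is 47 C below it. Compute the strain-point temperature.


Strain point = annealing point - difference:
  T_strain = 546 - 47 = 499 C

499 C


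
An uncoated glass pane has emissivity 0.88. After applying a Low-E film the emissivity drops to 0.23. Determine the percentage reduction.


Percentage reduction = (1 - coated/uncoated) * 100
  Ratio = 0.23 / 0.88 = 0.2614
  Reduction = (1 - 0.2614) * 100 = 73.9%

73.9%


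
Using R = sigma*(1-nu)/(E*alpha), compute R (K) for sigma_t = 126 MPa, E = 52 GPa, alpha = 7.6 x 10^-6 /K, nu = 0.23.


Thermal shock resistance: R = sigma * (1 - nu) / (E * alpha)
  Numerator = 126 * (1 - 0.23) = 97.02
  Denominator = 52 * 1000 * (7.6 x 10^-6) = 0.3952
  R = 97.02 / 0.3952 = 245.5 K

245.5 K


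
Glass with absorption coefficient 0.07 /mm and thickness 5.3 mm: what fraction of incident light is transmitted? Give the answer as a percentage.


Beer-Lambert law: T = exp(-alpha * thickness)
  exponent = -0.07 * 5.3 = -0.371
  T = exp(-0.371) = 0.69
  Percentage = 0.69 * 100 = 69.0%

69.0%


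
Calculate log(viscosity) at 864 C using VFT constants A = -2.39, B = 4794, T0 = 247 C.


VFT equation: log(eta) = A + B / (T - T0)
  T - T0 = 864 - 247 = 617
  B / (T - T0) = 4794 / 617 = 7.77
  log(eta) = -2.39 + 7.77 = 5.38

5.38


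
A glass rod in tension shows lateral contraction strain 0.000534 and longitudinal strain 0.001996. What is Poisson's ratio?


Poisson's ratio: nu = lateral strain / axial strain
  nu = 0.000534 / 0.001996 = 0.2675

0.2675
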